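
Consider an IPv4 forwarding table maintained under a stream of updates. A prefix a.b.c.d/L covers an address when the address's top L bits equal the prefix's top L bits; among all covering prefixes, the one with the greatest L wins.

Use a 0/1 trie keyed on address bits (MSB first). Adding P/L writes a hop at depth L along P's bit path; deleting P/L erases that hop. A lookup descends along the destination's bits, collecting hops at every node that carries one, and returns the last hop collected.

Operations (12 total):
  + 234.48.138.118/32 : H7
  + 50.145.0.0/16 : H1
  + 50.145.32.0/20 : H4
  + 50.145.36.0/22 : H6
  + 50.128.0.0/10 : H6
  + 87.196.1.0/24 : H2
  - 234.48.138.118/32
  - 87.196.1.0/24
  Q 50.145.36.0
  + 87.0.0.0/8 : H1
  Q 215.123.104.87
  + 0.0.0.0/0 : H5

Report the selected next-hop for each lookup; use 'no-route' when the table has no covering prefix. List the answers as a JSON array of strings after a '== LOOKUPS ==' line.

Apply in order:
  + 234.48.138.118/32 (H7) depth=32
  + 50.145.0.0/16 (H1) depth=16
  + 50.145.32.0/20 (H4) depth=20
  + 50.145.36.0/22 (H6) depth=22
  + 50.128.0.0/10 (H6) depth=10
  + 87.196.1.0/24 (H2) depth=24
  - 234.48.138.118/32 clear@32
  - 87.196.1.0/24 clear@24
  Q 50.145.36.0: descend 0011001010010001001001 ; hops seen [H6,H1,H4,H6] ; pick H6
  + 87.0.0.0/8 (H1) depth=8
  Q 215.123.104.87: descend 11 ; hops seen [∅] ; pick no-route
  + 0.0.0.0/0 (H5) depth=0

== LOOKUPS ==
["H6","no-route"]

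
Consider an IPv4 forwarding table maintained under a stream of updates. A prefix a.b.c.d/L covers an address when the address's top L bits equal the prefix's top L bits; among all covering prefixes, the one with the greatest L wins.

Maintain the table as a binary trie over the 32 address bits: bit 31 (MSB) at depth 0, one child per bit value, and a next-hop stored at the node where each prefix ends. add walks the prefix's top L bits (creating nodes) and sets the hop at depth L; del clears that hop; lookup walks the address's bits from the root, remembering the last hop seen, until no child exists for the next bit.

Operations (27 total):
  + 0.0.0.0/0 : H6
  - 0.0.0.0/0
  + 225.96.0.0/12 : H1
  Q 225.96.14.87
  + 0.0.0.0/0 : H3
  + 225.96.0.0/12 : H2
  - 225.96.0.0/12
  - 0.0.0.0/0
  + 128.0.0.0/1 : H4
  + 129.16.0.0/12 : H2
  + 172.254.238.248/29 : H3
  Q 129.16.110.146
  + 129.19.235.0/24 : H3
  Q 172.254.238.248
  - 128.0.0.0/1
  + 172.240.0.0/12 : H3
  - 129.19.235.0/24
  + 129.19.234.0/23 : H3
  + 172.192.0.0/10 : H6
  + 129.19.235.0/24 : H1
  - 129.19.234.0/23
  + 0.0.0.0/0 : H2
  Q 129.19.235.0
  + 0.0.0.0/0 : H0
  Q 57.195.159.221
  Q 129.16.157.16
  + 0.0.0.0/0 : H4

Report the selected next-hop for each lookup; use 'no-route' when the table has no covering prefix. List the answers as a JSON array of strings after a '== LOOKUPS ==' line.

Trace:
  add 0.0.0.0/0 -> H6 at depth 0
  del 0.0.0.0/0 (clear depth 0)
  add 225.96.0.0/12 -> H1 at depth 12
  Q 225.96.14.87: descend 111000010110 ; hops seen [H1] ; pick H1
  add 0.0.0.0/0 -> H3 at depth 0
  add 225.96.0.0/12 -> H2 at depth 12
  del 225.96.0.0/12 (clear depth 12)
  del 0.0.0.0/0 (clear depth 0)
  add 128.0.0.0/1 -> H4 at depth 1
  add 129.16.0.0/12 -> H2 at depth 12
  add 172.254.238.248/29 -> H3 at depth 29
  Q 129.16.110.146: descend 100000010001 ; hops seen [H4,H2] ; pick H2
  add 129.19.235.0/24 -> H3 at depth 24
  Q 172.254.238.248: descend 10101100111111101110111011111 ; hops seen [H4,H3] ; pick H3
  del 128.0.0.0/1 (clear depth 1)
  add 172.240.0.0/12 -> H3 at depth 12
  del 129.19.235.0/24 (clear depth 24)
  add 129.19.234.0/23 -> H3 at depth 23
  add 172.192.0.0/10 -> H6 at depth 10
  add 129.19.235.0/24 -> H1 at depth 24
  del 129.19.234.0/23 (clear depth 23)
  add 0.0.0.0/0 -> H2 at depth 0
  Q 129.19.235.0: descend 100000010001001111101011 ; hops seen [H2,H2,H1] ; pick H1
  add 0.0.0.0/0 -> H0 at depth 0
  Q 57.195.159.221: descend ε ; hops seen [H0] ; pick H0
  Q 129.16.157.16: descend 10000001000100 ; hops seen [H0,H2] ; pick H2
  add 0.0.0.0/0 -> H4 at depth 0

== LOOKUPS ==
["H1","H2","H3","H1","H0","H2"]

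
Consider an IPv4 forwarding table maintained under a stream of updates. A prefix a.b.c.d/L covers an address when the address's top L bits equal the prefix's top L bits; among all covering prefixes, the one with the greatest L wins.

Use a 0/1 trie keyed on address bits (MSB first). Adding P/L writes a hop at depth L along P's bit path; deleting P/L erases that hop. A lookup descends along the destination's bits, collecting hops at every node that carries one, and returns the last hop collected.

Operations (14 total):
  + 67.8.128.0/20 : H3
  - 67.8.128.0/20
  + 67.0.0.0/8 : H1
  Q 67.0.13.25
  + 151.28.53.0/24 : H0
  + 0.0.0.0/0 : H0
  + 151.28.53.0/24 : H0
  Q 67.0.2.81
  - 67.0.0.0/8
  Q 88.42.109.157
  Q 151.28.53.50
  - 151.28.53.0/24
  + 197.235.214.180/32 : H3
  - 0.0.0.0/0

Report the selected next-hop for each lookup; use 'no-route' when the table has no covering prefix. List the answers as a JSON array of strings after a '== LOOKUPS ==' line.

Trace:
  + 67.8.128.0/20 (H3) depth=20
  del 67.8.128.0/20 (clear depth 20)
  + 67.0.0.0/8 (H1) depth=8
  lookup 67.0.13.25: bits 010000110000 walk d0:-→d1:-→d2:-→d3:-→d4:-→d5:-→d6:-→d7:-→d8:H1→d9:-→d10:-→d11:-→d12:- -> H1
  + 151.28.53.0/24 (H0) depth=24
  + 0.0.0.0/0 (H0) depth=0
  + 151.28.53.0/24 (H0) depth=24
  lookup 67.0.2.81: bits 010000110000 walk d0:H0→d1:-→d2:-→d3:-→d4:-→d5:-→d6:-→d7:-→d8:H1→d9:-→d10:-→d11:-→d12:- -> H1
  del 67.0.0.0/8 (clear depth 8)
  lookup 88.42.109.157: bits 010 walk d0:H0→d1:-→d2:-→d3:- -> H0
  lookup 151.28.53.50: bits 100101110001110000110101 walk d0:H0→d1:-→d2:-→d3:-→d4:-→d5:-→d6:-→d7:-→d8:-→d9:-→d10:-→d11:-→d12:-→d13:-→d14:-→d15:-→d16:-→d17:-→d18:-→d19:-→d20:-→d21:-→d22:-→d23:-→d24:H0 -> H0
  del 151.28.53.0/24 (clear depth 24)
  + 197.235.214.180/32 (H3) depth=32
  del 0.0.0.0/0 (clear depth 0)

== LOOKUPS ==
["H1","H1","H0","H0"]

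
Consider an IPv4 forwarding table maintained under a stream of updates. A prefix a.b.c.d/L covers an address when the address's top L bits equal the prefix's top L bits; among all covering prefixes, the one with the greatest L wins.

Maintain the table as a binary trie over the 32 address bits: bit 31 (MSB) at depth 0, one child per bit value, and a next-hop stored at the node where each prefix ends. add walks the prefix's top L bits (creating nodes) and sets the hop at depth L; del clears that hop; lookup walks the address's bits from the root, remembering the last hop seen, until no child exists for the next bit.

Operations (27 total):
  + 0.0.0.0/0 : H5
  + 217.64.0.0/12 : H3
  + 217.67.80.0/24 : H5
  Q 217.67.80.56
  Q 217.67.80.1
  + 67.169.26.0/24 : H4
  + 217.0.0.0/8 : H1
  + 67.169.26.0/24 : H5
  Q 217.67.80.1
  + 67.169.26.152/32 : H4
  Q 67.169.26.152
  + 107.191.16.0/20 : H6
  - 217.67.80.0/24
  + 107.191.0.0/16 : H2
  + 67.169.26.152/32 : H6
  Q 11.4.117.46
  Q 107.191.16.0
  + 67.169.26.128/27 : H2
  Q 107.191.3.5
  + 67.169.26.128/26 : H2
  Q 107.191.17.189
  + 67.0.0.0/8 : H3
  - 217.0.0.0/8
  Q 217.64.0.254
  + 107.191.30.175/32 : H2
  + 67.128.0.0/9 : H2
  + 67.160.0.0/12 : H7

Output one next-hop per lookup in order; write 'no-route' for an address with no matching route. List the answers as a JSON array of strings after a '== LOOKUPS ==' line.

Apply in order:
  add 0.0.0.0/0 -> H5 at depth 0
  add 217.64.0.0/12 -> H3 at depth 12
  add 217.67.80.0/24 -> H5 at depth 24
  Q 217.67.80.56: descend 110110010100001101010000 ; hops seen [H5,H3,H5] ; pick H5
  Q 217.67.80.1: descend 110110010100001101010000 ; hops seen [H5,H3,H5] ; pick H5
  add 67.169.26.0/24 -> H4 at depth 24
  add 217.0.0.0/8 -> H1 at depth 8
  add 67.169.26.0/24 -> H5 at depth 24
  Q 217.67.80.1: descend 110110010100001101010000 ; hops seen [H5,H1,H3,H5] ; pick H5
  add 67.169.26.152/32 -> H4 at depth 32
  Q 67.169.26.152: descend 01000011101010010001101010011000 ; hops seen [H5,H5,H4] ; pick H4
  add 107.191.16.0/20 -> H6 at depth 20
  del 217.67.80.0/24 (clear depth 24)
  add 107.191.0.0/16 -> H2 at depth 16
  add 67.169.26.152/32 -> H6 at depth 32
  Q 11.4.117.46: descend 0 ; hops seen [H5] ; pick H5
  Q 107.191.16.0: descend 01101011101111110001 ; hops seen [H5,H2,H6] ; pick H6
  add 67.169.26.128/27 -> H2 at depth 27
  Q 107.191.3.5: descend 0110101110111111000 ; hops seen [H5,H2] ; pick H2
  add 67.169.26.128/26 -> H2 at depth 26
  Q 107.191.17.189: descend 01101011101111110001 ; hops seen [H5,H2,H6] ; pick H6
  add 67.0.0.0/8 -> H3 at depth 8
  del 217.0.0.0/8 (clear depth 8)
  Q 217.64.0.254: descend 11011001010000 ; hops seen [H5,H3] ; pick H3
  add 107.191.30.175/32 -> H2 at depth 32
  add 67.128.0.0/9 -> H2 at depth 9
  add 67.160.0.0/12 -> H7 at depth 12

== LOOKUPS ==
["H5","H5","H5","H4","H5","H6","H2","H6","H3"]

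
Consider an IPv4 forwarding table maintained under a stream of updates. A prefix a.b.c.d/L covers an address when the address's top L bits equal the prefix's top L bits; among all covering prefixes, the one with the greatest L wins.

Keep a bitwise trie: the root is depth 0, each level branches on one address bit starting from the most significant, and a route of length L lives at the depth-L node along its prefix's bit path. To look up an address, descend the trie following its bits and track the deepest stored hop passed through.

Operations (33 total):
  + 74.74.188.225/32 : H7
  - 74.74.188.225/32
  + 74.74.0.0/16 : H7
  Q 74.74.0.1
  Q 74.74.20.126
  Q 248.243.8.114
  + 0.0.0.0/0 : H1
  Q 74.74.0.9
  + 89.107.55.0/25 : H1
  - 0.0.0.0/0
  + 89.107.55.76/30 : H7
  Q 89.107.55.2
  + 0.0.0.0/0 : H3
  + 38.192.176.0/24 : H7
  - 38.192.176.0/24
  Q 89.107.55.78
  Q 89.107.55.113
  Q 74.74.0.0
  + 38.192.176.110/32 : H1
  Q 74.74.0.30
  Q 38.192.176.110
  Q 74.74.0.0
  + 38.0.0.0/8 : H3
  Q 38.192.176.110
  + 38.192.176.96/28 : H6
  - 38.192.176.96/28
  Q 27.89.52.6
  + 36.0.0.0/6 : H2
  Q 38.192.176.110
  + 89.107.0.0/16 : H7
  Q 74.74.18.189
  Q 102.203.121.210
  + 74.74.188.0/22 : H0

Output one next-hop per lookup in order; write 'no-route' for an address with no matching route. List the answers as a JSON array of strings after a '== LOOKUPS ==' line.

Process each operation:
  add 74.74.188.225/32 -> H7 at depth 32
  del 74.74.188.225/32 (clear depth 32)
  add 74.74.0.0/16 -> H7 at depth 16
  Q 74.74.0.1: descend 0100101001001010 ; hops seen [H7] ; pick H7
  Q 74.74.20.126: descend 0100101001001010 ; hops seen [H7] ; pick H7
  Q 248.243.8.114: descend ε ; hops seen [∅] ; pick no-route
  add 0.0.0.0/0 -> H1 at depth 0
  Q 74.74.0.9: descend 0100101001001010 ; hops seen [H1,H7] ; pick H7
  add 89.107.55.0/25 -> H1 at depth 25
  del 0.0.0.0/0 (clear depth 0)
  add 89.107.55.76/30 -> H7 at depth 30
  Q 89.107.55.2: descend 0101100101101011001101110 ; hops seen [H1] ; pick H1
  add 0.0.0.0/0 -> H3 at depth 0
  add 38.192.176.0/24 -> H7 at depth 24
  del 38.192.176.0/24 (clear depth 24)
  Q 89.107.55.78: descend 010110010110101100110111010011 ; hops seen [H3,H1,H7] ; pick H7
  Q 89.107.55.113: descend 01011001011010110011011101 ; hops seen [H3,H1] ; pick H1
  Q 74.74.0.0: descend 0100101001001010 ; hops seen [H3,H7] ; pick H7
  add 38.192.176.110/32 -> H1 at depth 32
  Q 74.74.0.30: descend 0100101001001010 ; hops seen [H3,H7] ; pick H7
  Q 38.192.176.110: descend 00100110110000001011000001101110 ; hops seen [H3,H1] ; pick H1
  Q 74.74.0.0: descend 0100101001001010 ; hops seen [H3,H7] ; pick H7
  add 38.0.0.0/8 -> H3 at depth 8
  Q 38.192.176.110: descend 00100110110000001011000001101110 ; hops seen [H3,H3,H1] ; pick H1
  add 38.192.176.96/28 -> H6 at depth 28
  del 38.192.176.96/28 (clear depth 28)
  Q 27.89.52.6: descend 00 ; hops seen [H3] ; pick H3
  add 36.0.0.0/6 -> H2 at depth 6
  Q 38.192.176.110: descend 00100110110000001011000001101110 ; hops seen [H3,H2,H3,H1] ; pick H1
  add 89.107.0.0/16 -> H7 at depth 16
  Q 74.74.18.189: descend 0100101001001010 ; hops seen [H3,H7] ; pick H7
  Q 102.203.121.210: descend 01 ; hops seen [H3] ; pick H3
  add 74.74.188.0/22 -> H0 at depth 22

== LOOKUPS ==
["H7","H7","no-route","H7","H1","H7","H1","H7","H7","H1","H7","H1","H3","H1","H7","H3"]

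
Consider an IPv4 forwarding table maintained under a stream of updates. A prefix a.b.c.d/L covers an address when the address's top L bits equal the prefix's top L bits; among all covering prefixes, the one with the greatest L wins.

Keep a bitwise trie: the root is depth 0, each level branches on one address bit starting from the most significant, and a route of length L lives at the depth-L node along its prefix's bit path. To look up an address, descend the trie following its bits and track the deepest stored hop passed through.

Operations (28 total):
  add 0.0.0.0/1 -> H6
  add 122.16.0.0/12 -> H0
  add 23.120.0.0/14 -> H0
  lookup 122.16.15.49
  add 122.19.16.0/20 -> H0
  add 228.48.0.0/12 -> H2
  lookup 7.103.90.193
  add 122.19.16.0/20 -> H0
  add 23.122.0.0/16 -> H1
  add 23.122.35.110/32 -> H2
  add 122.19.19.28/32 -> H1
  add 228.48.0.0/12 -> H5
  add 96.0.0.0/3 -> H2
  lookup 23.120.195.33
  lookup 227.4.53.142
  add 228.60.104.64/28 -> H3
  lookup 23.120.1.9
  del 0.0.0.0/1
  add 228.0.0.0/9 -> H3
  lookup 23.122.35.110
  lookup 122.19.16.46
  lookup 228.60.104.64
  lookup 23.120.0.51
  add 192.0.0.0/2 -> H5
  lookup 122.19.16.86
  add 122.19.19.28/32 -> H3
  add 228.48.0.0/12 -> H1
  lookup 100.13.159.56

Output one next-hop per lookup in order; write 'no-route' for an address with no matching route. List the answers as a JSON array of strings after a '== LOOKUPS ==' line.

Process each operation:
  + 0.0.0.0/1 (H6) depth=1
  + 122.16.0.0/12 (H0) depth=12
  + 23.120.0.0/14 (H0) depth=14
  ? 122.16.15.49  path d0:-→d1:H6→d2:-→d3:-→d4:-→d5:-→d6:-→d7:-→d8:-→d9:-→d10:-→d11:-→d12:H0  best=H0
  + 122.19.16.0/20 (H0) depth=20
  + 228.48.0.0/12 (H2) depth=12
  ? 7.103.90.193  path d0:-→d1:H6→d2:-→d3:-  best=H6
  + 122.19.16.0/20 (H0) depth=20
  + 23.122.0.0/16 (H1) depth=16
  + 23.122.35.110/32 (H2) depth=32
  + 122.19.19.28/32 (H1) depth=32
  + 228.48.0.0/12 (H5) depth=12
  + 96.0.0.0/3 (H2) depth=3
  ? 23.120.195.33  path d0:-→d1:H6→d2:-→d3:-→d4:-→d5:-→d6:-→d7:-→d8:-→d9:-→d10:-→d11:-→d12:-→d13:-→d14:H0  best=H0
  ? 227.4.53.142  path d0:-→d1:-→d2:-→d3:-→d4:-→d5:-  best=no-route
  + 228.60.104.64/28 (H3) depth=28
  ? 23.120.1.9  path d0:-→d1:H6→d2:-→d3:-→d4:-→d5:-→d6:-→d7:-→d8:-→d9:-→d10:-→d11:-→d12:-→d13:-→d14:H0  best=H0
  del 0.0.0.0/1 (clear depth 1)
  + 228.0.0.0/9 (H3) depth=9
  ? 23.122.35.110  path d0:-→d1:-→d2:-→d3:-→d4:-→d5:-→d6:-→d7:-→d8:-→d9:-→d10:-→d11:-→d12:-→d13:-→d14:H0→d15:-→d16:H1→d17:-→d18:-→d19:-→d20:-→d21:-→d22:-→d23:-→d24:-→d25:-→d26:-→d27:-→d28:-→d29:-→d30:-→d31:-→d32:H2  best=H2
  ? 122.19.16.46  path d0:-→d1:-→d2:-→d3:H2→d4:-→d5:-→d6:-→d7:-→d8:-→d9:-→d10:-→d11:-→d12:H0→d13:-→d14:-→d15:-→d16:-→d17:-→d18:-→d19:-→d20:H0→d21:-→d22:-  best=H0
  ? 228.60.104.64  path d0:-→d1:-→d2:-→d3:-→d4:-→d5:-→d6:-→d7:-→d8:-→d9:H3→d10:-→d11:-→d12:H5→d13:-→d14:-→d15:-→d16:-→d17:-→d18:-→d19:-→d20:-→d21:-→d22:-→d23:-→d24:-→d25:-→d26:-→d27:-→d28:H3  best=H3
  ? 23.120.0.51  path d0:-→d1:-→d2:-→d3:-→d4:-→d5:-→d6:-→d7:-→d8:-→d9:-→d10:-→d11:-→d12:-→d13:-→d14:H0  best=H0
  + 192.0.0.0/2 (H5) depth=2
  ? 122.19.16.86  path d0:-→d1:-→d2:-→d3:H2→d4:-→d5:-→d6:-→d7:-→d8:-→d9:-→d10:-→d11:-→d12:H0→d13:-→d14:-→d15:-→d16:-→d17:-→d18:-→d19:-→d20:H0→d21:-→d22:-  best=H0
  + 122.19.19.28/32 (H3) depth=32
  + 228.48.0.0/12 (H1) depth=12
  ? 100.13.159.56  path d0:-→d1:-→d2:-→d3:H2  best=H2

== LOOKUPS ==
["H0","H6","H0","no-route","H0","H2","H0","H3","H0","H0","H2"]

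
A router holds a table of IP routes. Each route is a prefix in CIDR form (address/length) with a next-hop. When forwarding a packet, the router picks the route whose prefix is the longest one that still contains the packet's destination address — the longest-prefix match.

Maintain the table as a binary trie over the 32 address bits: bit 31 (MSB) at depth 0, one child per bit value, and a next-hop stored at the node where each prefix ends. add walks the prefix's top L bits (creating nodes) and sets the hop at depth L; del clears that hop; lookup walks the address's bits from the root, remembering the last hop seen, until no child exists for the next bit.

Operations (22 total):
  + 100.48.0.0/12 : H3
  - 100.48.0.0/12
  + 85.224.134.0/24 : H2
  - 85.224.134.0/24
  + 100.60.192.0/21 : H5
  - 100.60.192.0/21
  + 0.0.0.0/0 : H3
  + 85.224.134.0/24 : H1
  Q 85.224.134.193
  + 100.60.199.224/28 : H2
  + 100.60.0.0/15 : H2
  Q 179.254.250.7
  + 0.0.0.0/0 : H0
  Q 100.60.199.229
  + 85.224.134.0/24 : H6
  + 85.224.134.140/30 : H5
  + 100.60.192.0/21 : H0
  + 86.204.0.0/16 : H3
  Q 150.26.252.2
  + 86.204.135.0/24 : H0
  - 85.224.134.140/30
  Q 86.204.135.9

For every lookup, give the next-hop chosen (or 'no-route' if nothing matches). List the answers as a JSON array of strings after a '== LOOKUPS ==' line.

Apply in order:
  + 100.48.0.0/12 (H3) depth=12
  - 100.48.0.0/12 clear@12
  + 85.224.134.0/24 (H2) depth=24
  - 85.224.134.0/24 clear@24
  + 100.60.192.0/21 (H5) depth=21
  - 100.60.192.0/21 clear@21
  + 0.0.0.0/0 (H3) depth=0
  + 85.224.134.0/24 (H1) depth=24
  ? 85.224.134.193  path d0:H3→d1:-→d2:-→d3:-→d4:-→d5:-→d6:-→d7:-→d8:-→d9:-→d10:-→d11:-→d12:-→d13:-→d14:-→d15:-→d16:-→d17:-→d18:-→d19:-→d20:-→d21:-→d22:-→d23:-→d24:H1  best=H1
  + 100.60.199.224/28 (H2) depth=28
  + 100.60.0.0/15 (H2) depth=15
  ? 179.254.250.7  path d0:H3  best=H3
  + 0.0.0.0/0 (H0) depth=0
  ? 100.60.199.229  path d0:H0→d1:-→d2:-→d3:-→d4:-→d5:-→d6:-→d7:-→d8:-→d9:-→d10:-→d11:-→d12:-→d13:-→d14:-→d15:H2→d16:-→d17:-→d18:-→d19:-→d20:-→d21:-→d22:-→d23:-→d24:-→d25:-→d26:-→d27:-→d28:H2  best=H2
  + 85.224.134.0/24 (H6) depth=24
  + 85.224.134.140/30 (H5) depth=30
  + 100.60.192.0/21 (H0) depth=21
  + 86.204.0.0/16 (H3) depth=16
  ? 150.26.252.2  path d0:H0  best=H0
  + 86.204.135.0/24 (H0) depth=24
  - 85.224.134.140/30 clear@30
  ? 86.204.135.9  path d0:H0→d1:-→d2:-→d3:-→d4:-→d5:-→d6:-→d7:-→d8:-→d9:-→d10:-→d11:-→d12:-→d13:-→d14:-→d15:-→d16:H3→d17:-→d18:-→d19:-→d20:-→d21:-→d22:-→d23:-→d24:H0  best=H0

== LOOKUPS ==
["H1","H3","H2","H0","H0"]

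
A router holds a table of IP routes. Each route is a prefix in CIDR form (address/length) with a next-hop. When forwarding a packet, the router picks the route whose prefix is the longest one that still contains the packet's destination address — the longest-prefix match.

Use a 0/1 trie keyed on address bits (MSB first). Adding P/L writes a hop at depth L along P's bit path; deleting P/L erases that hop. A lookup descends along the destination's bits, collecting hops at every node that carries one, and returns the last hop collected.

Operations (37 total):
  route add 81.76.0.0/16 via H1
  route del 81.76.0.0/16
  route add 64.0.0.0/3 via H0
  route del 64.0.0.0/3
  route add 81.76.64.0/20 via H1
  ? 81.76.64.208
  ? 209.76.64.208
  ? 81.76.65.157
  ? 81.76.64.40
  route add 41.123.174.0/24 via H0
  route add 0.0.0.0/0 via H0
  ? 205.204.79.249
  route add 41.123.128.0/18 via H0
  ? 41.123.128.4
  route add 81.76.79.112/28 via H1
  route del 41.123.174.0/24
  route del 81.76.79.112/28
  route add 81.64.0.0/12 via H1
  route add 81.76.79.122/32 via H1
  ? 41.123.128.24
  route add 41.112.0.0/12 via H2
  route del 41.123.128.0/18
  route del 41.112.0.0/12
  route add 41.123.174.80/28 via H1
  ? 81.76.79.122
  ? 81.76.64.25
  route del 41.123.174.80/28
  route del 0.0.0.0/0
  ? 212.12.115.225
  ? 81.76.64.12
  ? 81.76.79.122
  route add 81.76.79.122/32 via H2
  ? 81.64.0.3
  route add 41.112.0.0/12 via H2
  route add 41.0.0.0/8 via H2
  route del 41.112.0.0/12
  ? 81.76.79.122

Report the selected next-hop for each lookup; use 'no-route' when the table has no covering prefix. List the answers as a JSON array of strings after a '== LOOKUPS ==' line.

Trace:
  + 81.76.0.0/16 (H1) depth=16
  del 81.76.0.0/16 (clear depth 16)
  + 64.0.0.0/3 (H0) depth=3
  del 64.0.0.0/3 (clear depth 3)
  + 81.76.64.0/20 (H1) depth=20
  Q 81.76.64.208: descend 01010001010011000100 ; hops seen [H1] ; pick H1
  Q 209.76.64.208: descend ε ; hops seen [∅] ; pick no-route
  Q 81.76.65.157: descend 01010001010011000100 ; hops seen [H1] ; pick H1
  Q 81.76.64.40: descend 01010001010011000100 ; hops seen [H1] ; pick H1
  + 41.123.174.0/24 (H0) depth=24
  + 0.0.0.0/0 (H0) depth=0
  Q 205.204.79.249: descend ε ; hops seen [H0] ; pick H0
  + 41.123.128.0/18 (H0) depth=18
  Q 41.123.128.4: descend 001010010111101110 ; hops seen [H0,H0] ; pick H0
  + 81.76.79.112/28 (H1) depth=28
  del 41.123.174.0/24 (clear depth 24)
  del 81.76.79.112/28 (clear depth 28)
  + 81.64.0.0/12 (H1) depth=12
  + 81.76.79.122/32 (H1) depth=32
  Q 41.123.128.24: descend 001010010111101110 ; hops seen [H0,H0] ; pick H0
  + 41.112.0.0/12 (H2) depth=12
  del 41.123.128.0/18 (clear depth 18)
  del 41.112.0.0/12 (clear depth 12)
  + 41.123.174.80/28 (H1) depth=28
  Q 81.76.79.122: descend 01010001010011000100111101111010 ; hops seen [H0,H1,H1,H1] ; pick H1
  Q 81.76.64.25: descend 01010001010011000100 ; hops seen [H0,H1,H1] ; pick H1
  del 41.123.174.80/28 (clear depth 28)
  del 0.0.0.0/0 (clear depth 0)
  Q 212.12.115.225: descend ε ; hops seen [∅] ; pick no-route
  Q 81.76.64.12: descend 01010001010011000100 ; hops seen [H1,H1] ; pick H1
  Q 81.76.79.122: descend 01010001010011000100111101111010 ; hops seen [H1,H1,H1] ; pick H1
  + 81.76.79.122/32 (H2) depth=32
  Q 81.64.0.3: descend 010100010100 ; hops seen [H1] ; pick H1
  + 41.112.0.0/12 (H2) depth=12
  + 41.0.0.0/8 (H2) depth=8
  del 41.112.0.0/12 (clear depth 12)
  Q 81.76.79.122: descend 01010001010011000100111101111010 ; hops seen [H1,H1,H2] ; pick H2

== LOOKUPS ==
["H1","no-route","H1","H1","H0","H0","H0","H1","H1","no-route","H1","H1","H1","H2"]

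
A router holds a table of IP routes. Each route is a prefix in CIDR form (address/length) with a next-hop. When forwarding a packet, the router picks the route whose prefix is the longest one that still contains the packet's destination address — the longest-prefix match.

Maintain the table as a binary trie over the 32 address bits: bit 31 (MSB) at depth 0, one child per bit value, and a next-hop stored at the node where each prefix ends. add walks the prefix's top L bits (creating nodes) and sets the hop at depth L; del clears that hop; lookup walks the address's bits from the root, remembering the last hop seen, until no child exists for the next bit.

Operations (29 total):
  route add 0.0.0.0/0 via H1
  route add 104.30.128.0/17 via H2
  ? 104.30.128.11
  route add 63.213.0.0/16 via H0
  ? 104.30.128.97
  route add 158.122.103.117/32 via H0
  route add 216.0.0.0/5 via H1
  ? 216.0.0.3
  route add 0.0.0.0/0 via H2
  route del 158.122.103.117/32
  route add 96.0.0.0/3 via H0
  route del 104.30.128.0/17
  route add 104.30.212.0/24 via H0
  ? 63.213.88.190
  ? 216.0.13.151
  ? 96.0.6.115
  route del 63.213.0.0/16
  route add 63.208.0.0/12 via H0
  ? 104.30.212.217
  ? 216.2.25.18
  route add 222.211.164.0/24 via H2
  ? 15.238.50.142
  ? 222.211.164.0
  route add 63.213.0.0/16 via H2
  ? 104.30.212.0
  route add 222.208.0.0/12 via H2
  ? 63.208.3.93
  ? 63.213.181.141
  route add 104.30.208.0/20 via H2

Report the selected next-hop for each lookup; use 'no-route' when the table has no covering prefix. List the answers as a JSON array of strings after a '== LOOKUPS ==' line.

Trace:
  add 0.0.0.0/0 -> H1 at depth 0
  add 104.30.128.0/17 -> H2 at depth 17
  lookup 104.30.128.11: bits 01101000000111101 walk d0:H1→d1:-→d2:-→d3:-→d4:-→d5:-→d6:-→d7:-→d8:-→d9:-→d10:-→d11:-→d12:-→d13:-→d14:-→d15:-→d16:-→d17:H2 -> H2
  add 63.213.0.0/16 -> H0 at depth 16
  lookup 104.30.128.97: bits 01101000000111101 walk d0:H1→d1:-→d2:-→d3:-→d4:-→d5:-→d6:-→d7:-→d8:-→d9:-→d10:-→d11:-→d12:-→d13:-→d14:-→d15:-→d16:-→d17:H2 -> H2
  add 158.122.103.117/32 -> H0 at depth 32
  add 216.0.0.0/5 -> H1 at depth 5
  lookup 216.0.0.3: bits 11011 walk d0:H1→d1:-→d2:-→d3:-→d4:-→d5:H1 -> H1
  add 0.0.0.0/0 -> H2 at depth 0
  del 158.122.103.117/32 (clear depth 32)
  add 96.0.0.0/3 -> H0 at depth 3
  del 104.30.128.0/17 (clear depth 17)
  add 104.30.212.0/24 -> H0 at depth 24
  lookup 63.213.88.190: bits 0011111111010101 walk d0:H2→d1:-→d2:-→d3:-→d4:-→d5:-→d6:-→d7:-→d8:-→d9:-→d10:-→d11:-→d12:-→d13:-→d14:-→d15:-→d16:H0 -> H0
  lookup 216.0.13.151: bits 11011 walk d0:H2→d1:-→d2:-→d3:-→d4:-→d5:H1 -> H1
  lookup 96.0.6.115: bits 0110 walk d0:H2→d1:-→d2:-→d3:H0→d4:- -> H0
  del 63.213.0.0/16 (clear depth 16)
  add 63.208.0.0/12 -> H0 at depth 12
  lookup 104.30.212.217: bits 011010000001111011010100 walk d0:H2→d1:-→d2:-→d3:H0→d4:-→d5:-→d6:-→d7:-→d8:-→d9:-→d10:-→d11:-→d12:-→d13:-→d14:-→d15:-→d16:-→d17:-→d18:-→d19:-→d20:-→d21:-→d22:-→d23:-→d24:H0 -> H0
  lookup 216.2.25.18: bits 11011 walk d0:H2→d1:-→d2:-→d3:-→d4:-→d5:H1 -> H1
  add 222.211.164.0/24 -> H2 at depth 24
  lookup 15.238.50.142: bits 00 walk d0:H2→d1:-→d2:- -> H2
  lookup 222.211.164.0: bits 110111101101001110100100 walk d0:H2→d1:-→d2:-→d3:-→d4:-→d5:H1→d6:-→d7:-→d8:-→d9:-→d10:-→d11:-→d12:-→d13:-→d14:-→d15:-→d16:-→d17:-→d18:-→d19:-→d20:-→d21:-→d22:-→d23:-→d24:H2 -> H2
  add 63.213.0.0/16 -> H2 at depth 16
  lookup 104.30.212.0: bits 011010000001111011010100 walk d0:H2→d1:-→d2:-→d3:H0→d4:-→d5:-→d6:-→d7:-→d8:-→d9:-→d10:-→d11:-→d12:-→d13:-→d14:-→d15:-→d16:-→d17:-→d18:-→d19:-→d20:-→d21:-→d22:-→d23:-→d24:H0 -> H0
  add 222.208.0.0/12 -> H2 at depth 12
  lookup 63.208.3.93: bits 0011111111010 walk d0:H2→d1:-→d2:-→d3:-→d4:-→d5:-→d6:-→d7:-→d8:-→d9:-→d10:-→d11:-→d12:H0→d13:- -> H0
  lookup 63.213.181.141: bits 0011111111010101 walk d0:H2→d1:-→d2:-→d3:-→d4:-→d5:-→d6:-→d7:-→d8:-→d9:-→d10:-→d11:-→d12:H0→d13:-→d14:-→d15:-→d16:H2 -> H2
  add 104.30.208.0/20 -> H2 at depth 20

== LOOKUPS ==
["H2","H2","H1","H0","H1","H0","H0","H1","H2","H2","H0","H0","H2"]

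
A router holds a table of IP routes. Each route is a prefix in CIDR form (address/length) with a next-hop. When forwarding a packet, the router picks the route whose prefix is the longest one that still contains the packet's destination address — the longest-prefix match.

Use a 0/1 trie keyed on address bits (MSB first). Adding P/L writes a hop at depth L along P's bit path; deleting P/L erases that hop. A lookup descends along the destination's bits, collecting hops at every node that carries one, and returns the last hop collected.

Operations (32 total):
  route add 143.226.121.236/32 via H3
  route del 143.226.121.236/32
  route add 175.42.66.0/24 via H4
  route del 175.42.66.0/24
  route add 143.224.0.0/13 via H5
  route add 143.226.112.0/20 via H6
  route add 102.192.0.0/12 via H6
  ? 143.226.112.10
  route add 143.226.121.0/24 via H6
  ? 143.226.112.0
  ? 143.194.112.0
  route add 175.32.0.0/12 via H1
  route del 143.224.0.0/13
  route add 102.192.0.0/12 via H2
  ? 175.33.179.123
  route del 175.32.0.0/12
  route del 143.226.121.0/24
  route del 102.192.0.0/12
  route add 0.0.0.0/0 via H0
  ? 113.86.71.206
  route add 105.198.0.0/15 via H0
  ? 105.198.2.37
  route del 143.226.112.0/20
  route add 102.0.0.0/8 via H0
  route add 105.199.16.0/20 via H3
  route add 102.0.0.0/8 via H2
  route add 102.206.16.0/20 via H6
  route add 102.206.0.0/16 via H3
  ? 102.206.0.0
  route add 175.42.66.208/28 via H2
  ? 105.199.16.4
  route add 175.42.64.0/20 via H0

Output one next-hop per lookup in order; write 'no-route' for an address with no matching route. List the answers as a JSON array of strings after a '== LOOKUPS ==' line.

Trace:
  add 143.226.121.236/32 -> H3 at depth 32
  del 143.226.121.236/32 (clear depth 32)
  add 175.42.66.0/24 -> H4 at depth 24
  del 175.42.66.0/24 (clear depth 24)
  add 143.224.0.0/13 -> H5 at depth 13
  add 143.226.112.0/20 -> H6 at depth 20
  add 102.192.0.0/12 -> H6 at depth 12
  Q 143.226.112.10: descend 10001111111000100111 ; hops seen [H5,H6] ; pick H6
  add 143.226.121.0/24 -> H6 at depth 24
  Q 143.226.112.0: descend 10001111111000100111 ; hops seen [H5,H6] ; pick H6
  Q 143.194.112.0: descend 1000111111 ; hops seen [∅] ; pick no-route
  add 175.32.0.0/12 -> H1 at depth 12
  del 143.224.0.0/13 (clear depth 13)
  add 102.192.0.0/12 -> H2 at depth 12
  Q 175.33.179.123: descend 101011110010 ; hops seen [H1] ; pick H1
  del 175.32.0.0/12 (clear depth 12)
  del 143.226.121.0/24 (clear depth 24)
  del 102.192.0.0/12 (clear depth 12)
  add 0.0.0.0/0 -> H0 at depth 0
  Q 113.86.71.206: descend 011 ; hops seen [H0] ; pick H0
  add 105.198.0.0/15 -> H0 at depth 15
  Q 105.198.2.37: descend 011010011100011 ; hops seen [H0,H0] ; pick H0
  del 143.226.112.0/20 (clear depth 20)
  add 102.0.0.0/8 -> H0 at depth 8
  add 105.199.16.0/20 -> H3 at depth 20
  add 102.0.0.0/8 -> H2 at depth 8
  add 102.206.16.0/20 -> H6 at depth 20
  add 102.206.0.0/16 -> H3 at depth 16
  Q 102.206.0.0: descend 0110011011001110000 ; hops seen [H0,H2,H3] ; pick H3
  add 175.42.66.208/28 -> H2 at depth 28
  Q 105.199.16.4: descend 01101001110001110001 ; hops seen [H0,H0,H3] ; pick H3
  add 175.42.64.0/20 -> H0 at depth 20

== LOOKUPS ==
["H6","H6","no-route","H1","H0","H0","H3","H3"]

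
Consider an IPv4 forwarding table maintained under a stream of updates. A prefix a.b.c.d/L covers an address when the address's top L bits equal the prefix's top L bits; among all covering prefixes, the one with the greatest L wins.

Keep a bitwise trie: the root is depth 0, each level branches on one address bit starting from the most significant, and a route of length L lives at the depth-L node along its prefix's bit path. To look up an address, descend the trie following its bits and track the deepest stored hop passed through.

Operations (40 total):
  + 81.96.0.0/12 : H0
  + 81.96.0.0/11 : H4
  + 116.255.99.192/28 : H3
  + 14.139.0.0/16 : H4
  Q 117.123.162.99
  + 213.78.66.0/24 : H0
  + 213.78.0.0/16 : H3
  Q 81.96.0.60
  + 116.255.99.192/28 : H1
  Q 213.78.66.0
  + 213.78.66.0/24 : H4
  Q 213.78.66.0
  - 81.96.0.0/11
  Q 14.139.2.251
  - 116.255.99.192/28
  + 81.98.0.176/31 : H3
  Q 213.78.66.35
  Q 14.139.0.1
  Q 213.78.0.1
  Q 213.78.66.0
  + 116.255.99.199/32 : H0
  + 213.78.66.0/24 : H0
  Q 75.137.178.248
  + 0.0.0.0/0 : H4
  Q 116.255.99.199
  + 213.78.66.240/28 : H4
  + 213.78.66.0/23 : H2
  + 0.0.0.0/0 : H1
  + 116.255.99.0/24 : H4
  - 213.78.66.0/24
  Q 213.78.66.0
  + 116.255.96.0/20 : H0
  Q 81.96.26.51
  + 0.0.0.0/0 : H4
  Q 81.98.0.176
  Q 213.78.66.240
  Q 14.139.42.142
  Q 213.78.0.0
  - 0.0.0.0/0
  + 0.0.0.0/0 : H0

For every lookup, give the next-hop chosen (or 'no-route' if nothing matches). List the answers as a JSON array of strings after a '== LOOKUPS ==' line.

Trace:
  add 81.96.0.0/12 -> H0 at depth 12
  add 81.96.0.0/11 -> H4 at depth 11
  add 116.255.99.192/28 -> H3 at depth 28
  add 14.139.0.0/16 -> H4 at depth 16
  ? 117.123.162.99  path d0:-→d1:-→d2:-→d3:-→d4:-→d5:-→d6:-→d7:-  best=no-route
  add 213.78.66.0/24 -> H0 at depth 24
  add 213.78.0.0/16 -> H3 at depth 16
  ? 81.96.0.60  path d0:-→d1:-→d2:-→d3:-→d4:-→d5:-→d6:-→d7:-→d8:-→d9:-→d10:-→d11:H4→d12:H0  best=H0
  add 116.255.99.192/28 -> H1 at depth 28
  ? 213.78.66.0  path d0:-→d1:-→d2:-→d3:-→d4:-→d5:-→d6:-→d7:-→d8:-→d9:-→d10:-→d11:-→d12:-→d13:-→d14:-→d15:-→d16:H3→d17:-→d18:-→d19:-→d20:-→d21:-→d22:-→d23:-→d24:H0  best=H0
  add 213.78.66.0/24 -> H4 at depth 24
  ? 213.78.66.0  path d0:-→d1:-→d2:-→d3:-→d4:-→d5:-→d6:-→d7:-→d8:-→d9:-→d10:-→d11:-→d12:-→d13:-→d14:-→d15:-→d16:H3→d17:-→d18:-→d19:-→d20:-→d21:-→d22:-→d23:-→d24:H4  best=H4
  - 81.96.0.0/11 clear@11
  ? 14.139.2.251  path d0:-→d1:-→d2:-→d3:-→d4:-→d5:-→d6:-→d7:-→d8:-→d9:-→d10:-→d11:-→d12:-→d13:-→d14:-→d15:-→d16:H4  best=H4
  - 116.255.99.192/28 clear@28
  add 81.98.0.176/31 -> H3 at depth 31
  ? 213.78.66.35  path d0:-→d1:-→d2:-→d3:-→d4:-→d5:-→d6:-→d7:-→d8:-→d9:-→d10:-→d11:-→d12:-→d13:-→d14:-→d15:-→d16:H3→d17:-→d18:-→d19:-→d20:-→d21:-→d22:-→d23:-→d24:H4  best=H4
  ? 14.139.0.1  path d0:-→d1:-→d2:-→d3:-→d4:-→d5:-→d6:-→d7:-→d8:-→d9:-→d10:-→d11:-→d12:-→d13:-→d14:-→d15:-→d16:H4  best=H4
  ? 213.78.0.1  path d0:-→d1:-→d2:-→d3:-→d4:-→d5:-→d6:-→d7:-→d8:-→d9:-→d10:-→d11:-→d12:-→d13:-→d14:-→d15:-→d16:H3→d17:-  best=H3
  ? 213.78.66.0  path d0:-→d1:-→d2:-→d3:-→d4:-→d5:-→d6:-→d7:-→d8:-→d9:-→d10:-→d11:-→d12:-→d13:-→d14:-→d15:-→d16:H3→d17:-→d18:-→d19:-→d20:-→d21:-→d22:-→d23:-→d24:H4  best=H4
  add 116.255.99.199/32 -> H0 at depth 32
  add 213.78.66.0/24 -> H0 at depth 24
  ? 75.137.178.248  path d0:-→d1:-→d2:-→d3:-  best=no-route
  add 0.0.0.0/0 -> H4 at depth 0
  ? 116.255.99.199  path d0:H4→d1:-→d2:-→d3:-→d4:-→d5:-→d6:-→d7:-→d8:-→d9:-→d10:-→d11:-→d12:-→d13:-→d14:-→d15:-→d16:-→d17:-→d18:-→d19:-→d20:-→d21:-→d22:-→d23:-→d24:-→d25:-→d26:-→d27:-→d28:-→d29:-→d30:-→d31:-→d32:H0  best=H0
  add 213.78.66.240/28 -> H4 at depth 28
  add 213.78.66.0/23 -> H2 at depth 23
  add 0.0.0.0/0 -> H1 at depth 0
  add 116.255.99.0/24 -> H4 at depth 24
  - 213.78.66.0/24 clear@24
  ? 213.78.66.0  path d0:H1→d1:-→d2:-→d3:-→d4:-→d5:-→d6:-→d7:-→d8:-→d9:-→d10:-→d11:-→d12:-→d13:-→d14:-→d15:-→d16:H3→d17:-→d18:-→d19:-→d20:-→d21:-→d22:-→d23:H2→d24:-  best=H2
  add 116.255.96.0/20 -> H0 at depth 20
  ? 81.96.26.51  path d0:H1→d1:-→d2:-→d3:-→d4:-→d5:-→d6:-→d7:-→d8:-→d9:-→d10:-→d11:-→d12:H0→d13:-→d14:-  best=H0
  add 0.0.0.0/0 -> H4 at depth 0
  ? 81.98.0.176  path d0:H4→d1:-→d2:-→d3:-→d4:-→d5:-→d6:-→d7:-→d8:-→d9:-→d10:-→d11:-→d12:H0→d13:-→d14:-→d15:-→d16:-→d17:-→d18:-→d19:-→d20:-→d21:-→d22:-→d23:-→d24:-→d25:-→d26:-→d27:-→d28:-→d29:-→d30:-→d31:H3  best=H3
  ? 213.78.66.240  path d0:H4→d1:-→d2:-→d3:-→d4:-→d5:-→d6:-→d7:-→d8:-→d9:-→d10:-→d11:-→d12:-→d13:-→d14:-→d15:-→d16:H3→d17:-→d18:-→d19:-→d20:-→d21:-→d22:-→d23:H2→d24:-→d25:-→d26:-→d27:-→d28:H4  best=H4
  ? 14.139.42.142  path d0:H4→d1:-→d2:-→d3:-→d4:-→d5:-→d6:-→d7:-→d8:-→d9:-→d10:-→d11:-→d12:-→d13:-→d14:-→d15:-→d16:H4  best=H4
  ? 213.78.0.0  path d0:H4→d1:-→d2:-→d3:-→d4:-→d5:-→d6:-→d7:-→d8:-→d9:-→d10:-→d11:-→d12:-→d13:-→d14:-→d15:-→d16:H3→d17:-  best=H3
  - 0.0.0.0/0 clear@0
  add 0.0.0.0/0 -> H0 at depth 0

== LOOKUPS ==
["no-route","H0","H0","H4","H4","H4","H4","H3","H4","no-route","H0","H2","H0","H3","H4","H4","H3"]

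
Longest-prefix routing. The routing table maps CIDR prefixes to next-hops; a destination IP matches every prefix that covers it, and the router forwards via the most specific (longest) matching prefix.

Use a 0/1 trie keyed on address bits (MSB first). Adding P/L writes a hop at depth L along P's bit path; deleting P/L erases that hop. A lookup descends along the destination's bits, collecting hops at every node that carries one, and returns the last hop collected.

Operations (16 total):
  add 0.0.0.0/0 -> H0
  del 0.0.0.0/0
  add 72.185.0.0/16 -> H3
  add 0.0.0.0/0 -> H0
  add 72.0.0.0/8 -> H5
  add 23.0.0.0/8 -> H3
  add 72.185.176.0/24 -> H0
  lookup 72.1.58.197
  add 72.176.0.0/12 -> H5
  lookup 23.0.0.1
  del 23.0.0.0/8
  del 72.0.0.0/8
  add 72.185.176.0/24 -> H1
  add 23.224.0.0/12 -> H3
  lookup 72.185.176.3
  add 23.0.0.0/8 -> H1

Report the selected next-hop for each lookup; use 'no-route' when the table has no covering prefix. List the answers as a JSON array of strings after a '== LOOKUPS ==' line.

Process each operation:
  + 0.0.0.0/0 (H0) depth=0
  del 0.0.0.0/0 (clear depth 0)
  + 72.185.0.0/16 (H3) depth=16
  + 0.0.0.0/0 (H0) depth=0
  + 72.0.0.0/8 (H5) depth=8
  + 23.0.0.0/8 (H3) depth=8
  + 72.185.176.0/24 (H0) depth=24
  Q 72.1.58.197: descend 01001000 ; hops seen [H0,H5] ; pick H5
  + 72.176.0.0/12 (H5) depth=12
  Q 23.0.0.1: descend 00010111 ; hops seen [H0,H3] ; pick H3
  del 23.0.0.0/8 (clear depth 8)
  del 72.0.0.0/8 (clear depth 8)
  + 72.185.176.0/24 (H1) depth=24
  + 23.224.0.0/12 (H3) depth=12
  Q 72.185.176.3: descend 010010001011100110110000 ; hops seen [H0,H5,H3,H1] ; pick H1
  + 23.0.0.0/8 (H1) depth=8

== LOOKUPS ==
["H5","H3","H1"]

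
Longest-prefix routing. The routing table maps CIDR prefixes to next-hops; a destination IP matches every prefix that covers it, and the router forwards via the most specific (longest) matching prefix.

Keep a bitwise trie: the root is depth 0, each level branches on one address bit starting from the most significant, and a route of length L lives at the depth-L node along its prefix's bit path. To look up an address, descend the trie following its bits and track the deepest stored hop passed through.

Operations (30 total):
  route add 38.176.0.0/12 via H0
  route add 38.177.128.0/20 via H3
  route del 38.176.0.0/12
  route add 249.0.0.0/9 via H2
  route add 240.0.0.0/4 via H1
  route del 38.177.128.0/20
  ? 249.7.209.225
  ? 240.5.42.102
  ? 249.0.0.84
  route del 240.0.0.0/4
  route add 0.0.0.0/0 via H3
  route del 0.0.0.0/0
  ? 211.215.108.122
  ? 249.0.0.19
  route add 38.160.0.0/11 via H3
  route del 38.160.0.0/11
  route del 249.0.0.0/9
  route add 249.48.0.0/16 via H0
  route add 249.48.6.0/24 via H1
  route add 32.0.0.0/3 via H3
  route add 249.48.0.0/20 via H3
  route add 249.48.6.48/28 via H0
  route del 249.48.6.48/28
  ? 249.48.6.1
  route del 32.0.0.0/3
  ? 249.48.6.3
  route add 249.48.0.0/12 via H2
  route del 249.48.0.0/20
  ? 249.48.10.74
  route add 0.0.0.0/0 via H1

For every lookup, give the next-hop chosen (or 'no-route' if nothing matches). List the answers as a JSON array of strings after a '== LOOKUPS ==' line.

Apply in order:
  add 38.176.0.0/12 -> H0 at depth 12
  add 38.177.128.0/20 -> H3 at depth 20
  del 38.176.0.0/12 (clear depth 12)
  add 249.0.0.0/9 -> H2 at depth 9
  add 240.0.0.0/4 -> H1 at depth 4
  del 38.177.128.0/20 (clear depth 20)
  Q 249.7.209.225: descend 111110010 ; hops seen [H1,H2] ; pick H2
  Q 240.5.42.102: descend 1111 ; hops seen [H1] ; pick H1
  Q 249.0.0.84: descend 111110010 ; hops seen [H1,H2] ; pick H2
  del 240.0.0.0/4 (clear depth 4)
  add 0.0.0.0/0 -> H3 at depth 0
  del 0.0.0.0/0 (clear depth 0)
  Q 211.215.108.122: descend 11 ; hops seen [∅] ; pick no-route
  Q 249.0.0.19: descend 111110010 ; hops seen [H2] ; pick H2
  add 38.160.0.0/11 -> H3 at depth 11
  del 38.160.0.0/11 (clear depth 11)
  del 249.0.0.0/9 (clear depth 9)
  add 249.48.0.0/16 -> H0 at depth 16
  add 249.48.6.0/24 -> H1 at depth 24
  add 32.0.0.0/3 -> H3 at depth 3
  add 249.48.0.0/20 -> H3 at depth 20
  add 249.48.6.48/28 -> H0 at depth 28
  del 249.48.6.48/28 (clear depth 28)
  Q 249.48.6.1: descend 11111001001100000000011000 ; hops seen [H0,H3,H1] ; pick H1
  del 32.0.0.0/3 (clear depth 3)
  Q 249.48.6.3: descend 11111001001100000000011000 ; hops seen [H0,H3,H1] ; pick H1
  add 249.48.0.0/12 -> H2 at depth 12
  del 249.48.0.0/20 (clear depth 20)
  Q 249.48.10.74: descend 11111001001100000000 ; hops seen [H2,H0] ; pick H0
  add 0.0.0.0/0 -> H1 at depth 0

== LOOKUPS ==
["H2","H1","H2","no-route","H2","H1","H1","H0"]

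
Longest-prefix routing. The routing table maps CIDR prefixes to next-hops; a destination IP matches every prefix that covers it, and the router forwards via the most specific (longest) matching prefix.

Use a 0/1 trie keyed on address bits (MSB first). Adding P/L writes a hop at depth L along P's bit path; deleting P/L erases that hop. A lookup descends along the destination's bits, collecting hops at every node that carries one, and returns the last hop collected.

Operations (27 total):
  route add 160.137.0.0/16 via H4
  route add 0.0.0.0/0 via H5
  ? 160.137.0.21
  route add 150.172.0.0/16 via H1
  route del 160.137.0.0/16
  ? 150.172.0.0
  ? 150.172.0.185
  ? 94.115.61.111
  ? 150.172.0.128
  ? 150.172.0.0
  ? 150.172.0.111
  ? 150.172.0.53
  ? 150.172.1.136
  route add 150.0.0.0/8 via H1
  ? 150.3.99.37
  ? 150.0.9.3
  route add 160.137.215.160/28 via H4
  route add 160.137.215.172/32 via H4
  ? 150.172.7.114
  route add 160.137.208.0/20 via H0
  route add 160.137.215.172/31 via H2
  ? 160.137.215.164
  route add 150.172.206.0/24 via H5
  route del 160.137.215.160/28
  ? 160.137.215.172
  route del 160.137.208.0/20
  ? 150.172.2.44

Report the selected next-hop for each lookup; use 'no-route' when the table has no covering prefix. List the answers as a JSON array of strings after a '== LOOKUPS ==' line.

Trace:
  + 160.137.0.0/16 (H4) depth=16
  + 0.0.0.0/0 (H5) depth=0
  ? 160.137.0.21  path d0:H5→d1:-→d2:-→d3:-→d4:-→d5:-→d6:-→d7:-→d8:-→d9:-→d10:-→d11:-→d12:-→d13:-→d14:-→d15:-→d16:H4  best=H4
  + 150.172.0.0/16 (H1) depth=16
  - 160.137.0.0/16 clear@16
  ? 150.172.0.0  path d0:H5→d1:-→d2:-→d3:-→d4:-→d5:-→d6:-→d7:-→d8:-→d9:-→d10:-→d11:-→d12:-→d13:-→d14:-→d15:-→d16:H1  best=H1
  ? 150.172.0.185  path d0:H5→d1:-→d2:-→d3:-→d4:-→d5:-→d6:-→d7:-→d8:-→d9:-→d10:-→d11:-→d12:-→d13:-→d14:-→d15:-→d16:H1  best=H1
  ? 94.115.61.111  path d0:H5  best=H5
  ? 150.172.0.128  path d0:H5→d1:-→d2:-→d3:-→d4:-→d5:-→d6:-→d7:-→d8:-→d9:-→d10:-→d11:-→d12:-→d13:-→d14:-→d15:-→d16:H1  best=H1
  ? 150.172.0.0  path d0:H5→d1:-→d2:-→d3:-→d4:-→d5:-→d6:-→d7:-→d8:-→d9:-→d10:-→d11:-→d12:-→d13:-→d14:-→d15:-→d16:H1  best=H1
  ? 150.172.0.111  path d0:H5→d1:-→d2:-→d3:-→d4:-→d5:-→d6:-→d7:-→d8:-→d9:-→d10:-→d11:-→d12:-→d13:-→d14:-→d15:-→d16:H1  best=H1
  ? 150.172.0.53  path d0:H5→d1:-→d2:-→d3:-→d4:-→d5:-→d6:-→d7:-→d8:-→d9:-→d10:-→d11:-→d12:-→d13:-→d14:-→d15:-→d16:H1  best=H1
  ? 150.172.1.136  path d0:H5→d1:-→d2:-→d3:-→d4:-→d5:-→d6:-→d7:-→d8:-→d9:-→d10:-→d11:-→d12:-→d13:-→d14:-→d15:-→d16:H1  best=H1
  + 150.0.0.0/8 (H1) depth=8
  ? 150.3.99.37  path d0:H5→d1:-→d2:-→d3:-→d4:-→d5:-→d6:-→d7:-→d8:H1  best=H1
  ? 150.0.9.3  path d0:H5→d1:-→d2:-→d3:-→d4:-→d5:-→d6:-→d7:-→d8:H1  best=H1
  + 160.137.215.160/28 (H4) depth=28
  + 160.137.215.172/32 (H4) depth=32
  ? 150.172.7.114  path d0:H5→d1:-→d2:-→d3:-→d4:-→d5:-→d6:-→d7:-→d8:H1→d9:-→d10:-→d11:-→d12:-→d13:-→d14:-→d15:-→d16:H1  best=H1
  + 160.137.208.0/20 (H0) depth=20
  + 160.137.215.172/31 (H2) depth=31
  ? 160.137.215.164  path d0:H5→d1:-→d2:-→d3:-→d4:-→d5:-→d6:-→d7:-→d8:-→d9:-→d10:-→d11:-→d12:-→d13:-→d14:-→d15:-→d16:-→d17:-→d18:-→d19:-→d20:H0→d21:-→d22:-→d23:-→d24:-→d25:-→d26:-→d27:-→d28:H4  best=H4
  + 150.172.206.0/24 (H5) depth=24
  - 160.137.215.160/28 clear@28
  ? 160.137.215.172  path d0:H5→d1:-→d2:-→d3:-→d4:-→d5:-→d6:-→d7:-→d8:-→d9:-→d10:-→d11:-→d12:-→d13:-→d14:-→d15:-→d16:-→d17:-→d18:-→d19:-→d20:H0→d21:-→d22:-→d23:-→d24:-→d25:-→d26:-→d27:-→d28:-→d29:-→d30:-→d31:H2→d32:H4  best=H4
  - 160.137.208.0/20 clear@20
  ? 150.172.2.44  path d0:H5→d1:-→d2:-→d3:-→d4:-→d5:-→d6:-→d7:-→d8:H1→d9:-→d10:-→d11:-→d12:-→d13:-→d14:-→d15:-→d16:H1  best=H1

== LOOKUPS ==
["H4","H1","H1","H5","H1","H1","H1","H1","H1","H1","H1","H1","H4","H4","H1"]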